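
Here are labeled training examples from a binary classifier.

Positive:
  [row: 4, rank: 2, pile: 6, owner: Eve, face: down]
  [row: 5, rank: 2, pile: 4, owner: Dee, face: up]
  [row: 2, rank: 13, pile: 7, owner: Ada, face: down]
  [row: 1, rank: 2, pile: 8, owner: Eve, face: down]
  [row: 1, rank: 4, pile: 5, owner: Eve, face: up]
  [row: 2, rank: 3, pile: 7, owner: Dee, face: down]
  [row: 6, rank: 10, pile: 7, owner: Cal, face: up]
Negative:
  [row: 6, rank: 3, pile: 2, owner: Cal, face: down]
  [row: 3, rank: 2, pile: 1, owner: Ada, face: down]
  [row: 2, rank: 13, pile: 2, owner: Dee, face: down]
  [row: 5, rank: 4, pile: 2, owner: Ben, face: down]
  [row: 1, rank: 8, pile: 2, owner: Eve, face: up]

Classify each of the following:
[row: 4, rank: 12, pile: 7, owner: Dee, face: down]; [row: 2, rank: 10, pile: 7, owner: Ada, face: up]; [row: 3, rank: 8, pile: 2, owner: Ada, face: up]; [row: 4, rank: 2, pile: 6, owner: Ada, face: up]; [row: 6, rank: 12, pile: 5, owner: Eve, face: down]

All 'Positive' examples share one property — pile ≥ 4 — and every 'Negative' example lacks it.
[row: 4, rank: 12, pile: 7, owner: Dee, face: down]: pile = 7, has this property → Positive.
[row: 2, rank: 10, pile: 7, owner: Ada, face: up]: pile = 7, has this property → Positive.
[row: 3, rank: 8, pile: 2, owner: Ada, face: up]: pile = 2, does not pass → Negative.
[row: 4, rank: 2, pile: 6, owner: Ada, face: up]: pile = 6, has this property → Positive.
[row: 6, rank: 12, pile: 5, owner: Eve, face: down]: pile = 5, has this property → Positive.

Positive, Positive, Negative, Positive, Positive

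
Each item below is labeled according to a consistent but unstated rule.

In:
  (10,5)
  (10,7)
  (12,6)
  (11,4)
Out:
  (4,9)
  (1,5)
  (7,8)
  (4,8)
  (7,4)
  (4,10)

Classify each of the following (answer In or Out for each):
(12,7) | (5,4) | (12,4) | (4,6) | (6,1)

In, Out, In, Out, Out

One predicate separates the groups cleanly: first ≥ 8.
In: (12,7), since first 12. Out: (5,4), since first 5. In: (12,4), since first 12. Out: (4,6), since first 4. Out: (6,1), since first 6.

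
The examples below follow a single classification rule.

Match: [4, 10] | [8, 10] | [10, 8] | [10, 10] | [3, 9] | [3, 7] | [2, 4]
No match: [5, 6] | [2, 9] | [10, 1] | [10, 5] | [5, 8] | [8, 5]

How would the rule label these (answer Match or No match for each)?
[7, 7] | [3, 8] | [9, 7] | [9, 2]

Every 'Match' example satisfies: sum is even. None of the 'No match' examples do.
[7, 7] — 7+7 = 14, hence Match.
[3, 8] — 3+8 = 11, hence No match.
[9, 7] — 9+7 = 16, hence Match.
[9, 2] — 9+2 = 11, hence No match.

Match, No match, Match, No match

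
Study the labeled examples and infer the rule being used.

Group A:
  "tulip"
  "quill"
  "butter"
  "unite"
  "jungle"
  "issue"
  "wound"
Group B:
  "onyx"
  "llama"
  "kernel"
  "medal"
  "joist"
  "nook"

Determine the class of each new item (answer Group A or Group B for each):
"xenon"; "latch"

Group B, Group B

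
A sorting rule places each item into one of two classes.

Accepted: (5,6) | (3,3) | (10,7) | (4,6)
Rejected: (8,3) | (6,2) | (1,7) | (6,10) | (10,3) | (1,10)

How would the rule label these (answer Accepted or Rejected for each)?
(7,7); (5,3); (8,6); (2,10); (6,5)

Accepted, Accepted, Accepted, Rejected, Accepted

The classifier is using: |first − second| ≤ 3.
(7,7): Accepted (|7−7| = 0). (5,3): Accepted (|5−3| = 2). (8,6): Accepted (|8−6| = 2). (2,10): Rejected (|2−10| = 8). (6,5): Accepted (|6−5| = 1).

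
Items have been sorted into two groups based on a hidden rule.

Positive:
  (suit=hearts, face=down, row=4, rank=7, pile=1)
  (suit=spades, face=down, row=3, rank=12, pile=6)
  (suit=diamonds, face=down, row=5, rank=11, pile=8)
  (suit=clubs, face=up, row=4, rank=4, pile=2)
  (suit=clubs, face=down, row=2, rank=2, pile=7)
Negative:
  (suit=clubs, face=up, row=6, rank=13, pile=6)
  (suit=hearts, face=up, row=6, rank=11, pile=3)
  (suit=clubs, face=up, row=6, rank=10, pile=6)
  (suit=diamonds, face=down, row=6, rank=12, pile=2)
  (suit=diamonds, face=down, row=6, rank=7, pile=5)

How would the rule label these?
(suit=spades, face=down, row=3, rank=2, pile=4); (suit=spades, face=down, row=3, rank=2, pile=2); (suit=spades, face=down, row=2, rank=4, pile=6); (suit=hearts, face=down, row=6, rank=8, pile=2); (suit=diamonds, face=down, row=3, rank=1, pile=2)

Positive, Positive, Positive, Negative, Positive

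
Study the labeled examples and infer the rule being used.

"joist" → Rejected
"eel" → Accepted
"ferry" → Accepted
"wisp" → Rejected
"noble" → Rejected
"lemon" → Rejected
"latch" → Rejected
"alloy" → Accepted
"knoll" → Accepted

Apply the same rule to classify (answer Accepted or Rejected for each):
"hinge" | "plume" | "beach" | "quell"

The pattern is that an item is 'Accepted' exactly when: has a double letter.
"hinge" → no doubled letter → Rejected. "plume" → no doubled letter → Rejected. "beach" → no doubled letter → Rejected. "quell" → 'll' doubled → Accepted.

Rejected, Rejected, Rejected, Accepted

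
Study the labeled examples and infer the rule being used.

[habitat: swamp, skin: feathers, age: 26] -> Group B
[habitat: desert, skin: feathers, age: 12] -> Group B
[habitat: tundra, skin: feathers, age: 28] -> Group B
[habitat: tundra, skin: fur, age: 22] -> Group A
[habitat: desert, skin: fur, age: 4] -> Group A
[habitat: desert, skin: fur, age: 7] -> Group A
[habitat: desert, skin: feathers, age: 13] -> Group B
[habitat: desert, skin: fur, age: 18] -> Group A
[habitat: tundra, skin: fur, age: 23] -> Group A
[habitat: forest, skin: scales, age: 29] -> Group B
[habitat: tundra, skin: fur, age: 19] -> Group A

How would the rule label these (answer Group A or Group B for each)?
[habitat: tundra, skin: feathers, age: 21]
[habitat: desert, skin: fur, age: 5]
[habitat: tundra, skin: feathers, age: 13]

Group B, Group A, Group B

Looking at the examples, the only property every 'Group A' case has and every 'Group B' case lacks is: skin is fur.
[habitat: tundra, skin: feathers, age: 21]: Group B (skin is feathers). [habitat: desert, skin: fur, age: 5]: Group A (skin is fur). [habitat: tundra, skin: feathers, age: 13]: Group B (skin is feathers).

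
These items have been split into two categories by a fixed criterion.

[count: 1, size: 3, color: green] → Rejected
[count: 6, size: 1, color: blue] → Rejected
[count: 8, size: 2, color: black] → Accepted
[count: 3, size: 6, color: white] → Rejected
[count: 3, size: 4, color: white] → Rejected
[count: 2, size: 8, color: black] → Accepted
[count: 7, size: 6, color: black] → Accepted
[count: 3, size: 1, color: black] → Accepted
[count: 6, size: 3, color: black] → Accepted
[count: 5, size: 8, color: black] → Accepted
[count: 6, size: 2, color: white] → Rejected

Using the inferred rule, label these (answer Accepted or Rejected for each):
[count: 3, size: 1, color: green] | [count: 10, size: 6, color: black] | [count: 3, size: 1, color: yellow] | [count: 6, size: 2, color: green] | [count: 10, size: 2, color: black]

Rejected, Accepted, Rejected, Rejected, Accepted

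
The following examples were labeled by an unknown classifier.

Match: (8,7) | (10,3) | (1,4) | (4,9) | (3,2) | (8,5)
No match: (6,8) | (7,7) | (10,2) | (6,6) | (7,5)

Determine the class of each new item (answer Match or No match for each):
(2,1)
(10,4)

A rule that fits every label: sum is odd — true of each 'Match' example, false of each 'No match' one.
(2,1): Match (2+1 = 3). (10,4): No match (10+4 = 14).

Match, No match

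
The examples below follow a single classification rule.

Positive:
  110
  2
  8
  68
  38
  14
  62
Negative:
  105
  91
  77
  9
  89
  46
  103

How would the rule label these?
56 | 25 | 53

Checking candidate rules against both groups, what survives is: ≡ 2 (mod 6).

Positive, Negative, Negative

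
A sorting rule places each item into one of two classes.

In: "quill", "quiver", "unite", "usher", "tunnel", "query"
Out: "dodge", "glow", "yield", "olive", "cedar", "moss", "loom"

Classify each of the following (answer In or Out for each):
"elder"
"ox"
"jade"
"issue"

Out, Out, Out, In

A rule that fits every label: contains 'u' — true of each 'In' example, false of each 'Out' one.
"elder": Out (no 'u'). "ox": Out (no 'u'). "jade": Out (no 'u'). "issue": In (has 'u').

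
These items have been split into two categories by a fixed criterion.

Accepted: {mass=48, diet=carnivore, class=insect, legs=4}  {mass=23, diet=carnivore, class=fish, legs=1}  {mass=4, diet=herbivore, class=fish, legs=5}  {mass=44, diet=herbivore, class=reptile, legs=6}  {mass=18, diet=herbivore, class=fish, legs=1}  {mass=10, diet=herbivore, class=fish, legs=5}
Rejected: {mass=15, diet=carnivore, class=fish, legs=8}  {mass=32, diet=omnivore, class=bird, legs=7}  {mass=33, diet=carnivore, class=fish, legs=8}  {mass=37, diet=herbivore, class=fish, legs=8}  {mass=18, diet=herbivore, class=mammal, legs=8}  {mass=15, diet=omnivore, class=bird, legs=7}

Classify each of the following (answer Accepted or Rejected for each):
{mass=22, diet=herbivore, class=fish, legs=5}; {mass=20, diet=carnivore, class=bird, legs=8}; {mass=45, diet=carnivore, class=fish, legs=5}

Accepted, Rejected, Accepted

Rule: legs ≤ 6. This holds for each 'Accepted' example and fails for each 'Rejected' one.
{mass=22, diet=herbivore, class=fish, legs=5}: legs = 5 — qualifies, so Accepted. {mass=20, diet=carnivore, class=bird, legs=8}: legs = 8 — lacks this property, so Rejected. {mass=45, diet=carnivore, class=fish, legs=5}: legs = 5 — qualifies, so Accepted.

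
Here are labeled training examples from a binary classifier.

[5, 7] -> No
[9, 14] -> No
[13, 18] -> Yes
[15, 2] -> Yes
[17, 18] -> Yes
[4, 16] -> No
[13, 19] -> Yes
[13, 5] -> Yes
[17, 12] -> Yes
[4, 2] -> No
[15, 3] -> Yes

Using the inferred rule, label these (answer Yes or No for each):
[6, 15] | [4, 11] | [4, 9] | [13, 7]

No, No, No, Yes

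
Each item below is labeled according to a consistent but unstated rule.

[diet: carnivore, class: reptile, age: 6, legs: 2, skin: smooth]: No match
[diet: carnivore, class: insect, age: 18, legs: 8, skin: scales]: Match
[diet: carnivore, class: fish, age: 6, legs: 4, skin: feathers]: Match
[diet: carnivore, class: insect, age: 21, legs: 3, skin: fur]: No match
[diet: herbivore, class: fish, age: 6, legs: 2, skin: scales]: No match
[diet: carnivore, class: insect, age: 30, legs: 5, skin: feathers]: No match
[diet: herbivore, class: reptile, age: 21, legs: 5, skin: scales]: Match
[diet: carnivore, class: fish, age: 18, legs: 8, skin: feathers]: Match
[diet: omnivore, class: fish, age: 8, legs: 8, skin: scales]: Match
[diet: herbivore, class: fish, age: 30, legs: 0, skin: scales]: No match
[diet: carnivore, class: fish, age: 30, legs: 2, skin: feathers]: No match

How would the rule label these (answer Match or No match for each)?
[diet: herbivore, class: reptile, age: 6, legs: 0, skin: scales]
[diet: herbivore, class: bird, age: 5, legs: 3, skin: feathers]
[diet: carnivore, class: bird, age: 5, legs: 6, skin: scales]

No match, No match, Match

The distinguishing property — legs ≥ 4 AND age ≤ 21 — holds for all the 'Match' cases and none of the 'No match' cases.
[diet: herbivore, class: reptile, age: 6, legs: 0, skin: scales] — legs = 0, age = 6, hence No match. [diet: herbivore, class: bird, age: 5, legs: 3, skin: feathers] — legs = 3, age = 5, hence No match. [diet: carnivore, class: bird, age: 5, legs: 6, skin: scales] — legs = 6, age = 5, hence Match.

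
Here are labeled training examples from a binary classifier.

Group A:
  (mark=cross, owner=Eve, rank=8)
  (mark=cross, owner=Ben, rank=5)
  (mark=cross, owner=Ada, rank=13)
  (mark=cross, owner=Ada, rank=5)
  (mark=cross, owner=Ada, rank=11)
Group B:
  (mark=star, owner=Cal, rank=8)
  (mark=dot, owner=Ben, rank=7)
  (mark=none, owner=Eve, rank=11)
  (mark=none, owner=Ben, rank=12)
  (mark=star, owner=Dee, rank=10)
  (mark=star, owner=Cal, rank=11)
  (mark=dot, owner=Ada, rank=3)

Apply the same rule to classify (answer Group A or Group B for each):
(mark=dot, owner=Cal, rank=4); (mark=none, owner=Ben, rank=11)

One predicate separates the groups cleanly: mark is cross.

Group B, Group B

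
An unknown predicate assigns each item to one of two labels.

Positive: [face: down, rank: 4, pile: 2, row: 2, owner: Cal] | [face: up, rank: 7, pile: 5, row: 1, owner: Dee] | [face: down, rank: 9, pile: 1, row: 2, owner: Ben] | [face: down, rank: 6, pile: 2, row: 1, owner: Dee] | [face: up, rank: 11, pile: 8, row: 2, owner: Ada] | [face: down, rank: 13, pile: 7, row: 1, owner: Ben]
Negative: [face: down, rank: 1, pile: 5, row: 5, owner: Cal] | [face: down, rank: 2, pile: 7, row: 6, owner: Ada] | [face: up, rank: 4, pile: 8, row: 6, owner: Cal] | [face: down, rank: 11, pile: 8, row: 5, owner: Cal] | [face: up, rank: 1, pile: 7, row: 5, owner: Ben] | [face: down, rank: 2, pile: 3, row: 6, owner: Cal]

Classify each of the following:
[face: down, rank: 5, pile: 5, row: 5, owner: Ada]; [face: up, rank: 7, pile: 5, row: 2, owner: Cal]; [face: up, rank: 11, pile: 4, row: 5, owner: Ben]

Negative, Positive, Negative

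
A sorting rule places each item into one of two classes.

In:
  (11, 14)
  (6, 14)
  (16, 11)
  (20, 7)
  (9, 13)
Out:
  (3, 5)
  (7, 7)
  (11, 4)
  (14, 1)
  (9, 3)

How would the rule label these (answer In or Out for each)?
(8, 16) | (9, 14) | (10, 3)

'In' ⟺ sum ≥ 20.
(8, 16): In (8+16 = 24).
(9, 14): In (9+14 = 23).
(10, 3): Out (10+3 = 13).

In, In, Out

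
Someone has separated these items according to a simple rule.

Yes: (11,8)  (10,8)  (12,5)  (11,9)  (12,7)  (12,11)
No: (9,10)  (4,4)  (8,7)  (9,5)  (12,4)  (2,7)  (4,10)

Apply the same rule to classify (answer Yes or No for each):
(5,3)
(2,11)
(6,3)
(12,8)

Every 'Yes' example satisfies: first > second AND sum ≥ 17. None of the 'No' examples do.
(5,3) → 5 > 3, 5+3 = 8 → No. (2,11) → 2 < 11, 2+11 = 13 → No. (6,3) → 6 > 3, 6+3 = 9 → No. (12,8) → 12 > 8, 12+8 = 20 → Yes.

No, No, No, Yes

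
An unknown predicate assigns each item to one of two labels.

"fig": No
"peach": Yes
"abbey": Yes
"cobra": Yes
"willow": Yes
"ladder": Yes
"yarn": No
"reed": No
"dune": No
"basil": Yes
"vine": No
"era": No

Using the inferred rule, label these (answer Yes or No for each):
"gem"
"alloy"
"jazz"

A rule that fits every label: length ≥ 5 — true of each 'Yes' example, false of each 'No' one.

No, Yes, No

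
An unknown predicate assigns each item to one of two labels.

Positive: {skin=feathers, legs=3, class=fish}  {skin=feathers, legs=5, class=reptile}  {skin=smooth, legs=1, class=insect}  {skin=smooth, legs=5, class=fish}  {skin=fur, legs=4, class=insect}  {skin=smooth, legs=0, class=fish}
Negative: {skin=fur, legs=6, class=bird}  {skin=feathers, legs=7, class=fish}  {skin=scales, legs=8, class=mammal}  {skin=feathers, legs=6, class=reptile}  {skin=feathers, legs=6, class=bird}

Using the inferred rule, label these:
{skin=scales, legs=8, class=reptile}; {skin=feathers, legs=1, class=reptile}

The common property of the 'Positive' items is: legs ≤ 5. No 'Negative' item has it.

Negative, Positive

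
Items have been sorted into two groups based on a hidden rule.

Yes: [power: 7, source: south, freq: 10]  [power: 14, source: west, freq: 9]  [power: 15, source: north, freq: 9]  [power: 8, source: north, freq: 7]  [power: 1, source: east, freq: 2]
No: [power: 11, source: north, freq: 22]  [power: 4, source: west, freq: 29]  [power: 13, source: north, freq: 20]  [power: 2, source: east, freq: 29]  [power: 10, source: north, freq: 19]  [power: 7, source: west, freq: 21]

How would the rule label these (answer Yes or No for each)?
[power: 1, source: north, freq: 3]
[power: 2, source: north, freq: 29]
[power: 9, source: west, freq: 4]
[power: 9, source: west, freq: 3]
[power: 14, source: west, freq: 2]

Yes, No, Yes, Yes, Yes

The classifier is using: freq ≤ 10.
[power: 1, source: north, freq: 3]: freq = 3 — has this property, so Yes.
[power: 2, source: north, freq: 29]: freq = 29 — fails the rule, so No.
[power: 9, source: west, freq: 4]: freq = 4 — has this property, so Yes.
[power: 9, source: west, freq: 3]: freq = 3 — has this property, so Yes.
[power: 14, source: west, freq: 2]: freq = 2 — has this property, so Yes.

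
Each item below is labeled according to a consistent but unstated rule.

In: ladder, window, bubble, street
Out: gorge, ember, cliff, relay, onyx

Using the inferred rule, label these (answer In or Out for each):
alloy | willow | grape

Out, In, Out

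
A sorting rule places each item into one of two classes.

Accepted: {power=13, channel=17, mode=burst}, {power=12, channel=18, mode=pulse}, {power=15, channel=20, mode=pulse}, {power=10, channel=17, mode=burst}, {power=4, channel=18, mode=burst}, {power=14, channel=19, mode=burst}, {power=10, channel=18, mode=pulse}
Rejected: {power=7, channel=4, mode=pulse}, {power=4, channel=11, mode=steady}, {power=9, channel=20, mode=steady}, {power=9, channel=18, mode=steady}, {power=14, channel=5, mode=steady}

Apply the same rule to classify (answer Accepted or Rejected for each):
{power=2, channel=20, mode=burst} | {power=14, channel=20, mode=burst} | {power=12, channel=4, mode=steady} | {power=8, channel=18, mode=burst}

Accepted, Accepted, Rejected, Accepted

'Accepted' ⟺ channel ≥ 17 AND power ≠ 9.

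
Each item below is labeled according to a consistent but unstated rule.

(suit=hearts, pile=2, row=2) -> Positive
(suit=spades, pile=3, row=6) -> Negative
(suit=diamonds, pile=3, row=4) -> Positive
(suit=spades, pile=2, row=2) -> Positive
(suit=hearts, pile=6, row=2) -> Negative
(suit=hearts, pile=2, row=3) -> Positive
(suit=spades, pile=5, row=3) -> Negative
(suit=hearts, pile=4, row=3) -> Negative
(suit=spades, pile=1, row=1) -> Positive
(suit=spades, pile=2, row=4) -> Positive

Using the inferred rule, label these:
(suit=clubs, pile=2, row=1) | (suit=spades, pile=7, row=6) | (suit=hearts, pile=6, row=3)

Positive, Negative, Negative

Rule: row ≤ 4 AND pile ≤ 3. This holds for each 'Positive' example and fails for each 'Negative' one.
(suit=clubs, pile=2, row=1): row = 1, pile = 2 — meets the rule, so Positive. (suit=spades, pile=7, row=6): row = 6, pile = 7 — does not satisfy this, so Negative. (suit=hearts, pile=6, row=3): row = 3, pile = 6 — does not satisfy this, so Negative.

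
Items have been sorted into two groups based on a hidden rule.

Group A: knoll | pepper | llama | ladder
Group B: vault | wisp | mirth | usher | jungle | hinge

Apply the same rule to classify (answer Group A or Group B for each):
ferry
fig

Group A, Group B

A rule that fits every label: has a double letter — true of each 'Group A' example, false of each 'Group B' one.
ferry: 'rr' doubled, meets the rule → Group A. fig: no doubled letter, doesn't qualify → Group B.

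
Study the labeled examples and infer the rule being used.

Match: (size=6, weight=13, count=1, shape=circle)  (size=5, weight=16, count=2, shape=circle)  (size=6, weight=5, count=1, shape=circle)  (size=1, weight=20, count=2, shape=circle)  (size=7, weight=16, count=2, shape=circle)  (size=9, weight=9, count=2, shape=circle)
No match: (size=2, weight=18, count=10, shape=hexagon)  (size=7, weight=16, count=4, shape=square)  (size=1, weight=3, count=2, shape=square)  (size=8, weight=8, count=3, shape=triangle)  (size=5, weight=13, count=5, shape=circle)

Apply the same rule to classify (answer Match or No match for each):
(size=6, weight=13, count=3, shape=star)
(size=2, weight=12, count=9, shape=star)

The rule appears to be: shape is circle AND count ≤ 2.
(size=6, weight=13, count=3, shape=star) — shape is star, count = 3, hence No match. (size=2, weight=12, count=9, shape=star) — shape is star, count = 9, hence No match.

No match, No match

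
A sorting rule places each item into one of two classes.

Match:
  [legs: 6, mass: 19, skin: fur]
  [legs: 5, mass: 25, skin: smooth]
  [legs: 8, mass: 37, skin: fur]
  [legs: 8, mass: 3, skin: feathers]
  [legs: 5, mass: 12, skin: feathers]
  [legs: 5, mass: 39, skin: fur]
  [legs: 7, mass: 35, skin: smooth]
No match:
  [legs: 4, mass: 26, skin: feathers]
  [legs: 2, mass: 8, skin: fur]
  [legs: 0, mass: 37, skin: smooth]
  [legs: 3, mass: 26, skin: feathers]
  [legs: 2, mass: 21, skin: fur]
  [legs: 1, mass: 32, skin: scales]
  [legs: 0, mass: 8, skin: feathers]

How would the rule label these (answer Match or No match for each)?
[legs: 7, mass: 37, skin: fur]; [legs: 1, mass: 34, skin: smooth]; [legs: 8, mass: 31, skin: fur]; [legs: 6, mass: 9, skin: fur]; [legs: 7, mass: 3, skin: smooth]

All 'Match' examples share one property — legs ≥ 5 — and every 'No match' example lacks it.

Match, No match, Match, Match, Match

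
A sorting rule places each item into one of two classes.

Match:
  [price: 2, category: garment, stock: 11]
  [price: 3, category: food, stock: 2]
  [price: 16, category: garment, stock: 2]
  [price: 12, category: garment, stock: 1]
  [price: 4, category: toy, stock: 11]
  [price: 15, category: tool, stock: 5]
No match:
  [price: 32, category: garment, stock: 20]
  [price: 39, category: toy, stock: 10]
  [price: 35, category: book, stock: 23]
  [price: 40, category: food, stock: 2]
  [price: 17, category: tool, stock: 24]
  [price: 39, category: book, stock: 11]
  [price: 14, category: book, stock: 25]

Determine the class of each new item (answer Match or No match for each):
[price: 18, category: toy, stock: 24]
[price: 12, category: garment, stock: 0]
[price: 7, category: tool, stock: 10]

A rule that fits every label: stock ≤ 11 AND price ≤ 16 — true of each 'Match' example, false of each 'No match' one.

No match, Match, Match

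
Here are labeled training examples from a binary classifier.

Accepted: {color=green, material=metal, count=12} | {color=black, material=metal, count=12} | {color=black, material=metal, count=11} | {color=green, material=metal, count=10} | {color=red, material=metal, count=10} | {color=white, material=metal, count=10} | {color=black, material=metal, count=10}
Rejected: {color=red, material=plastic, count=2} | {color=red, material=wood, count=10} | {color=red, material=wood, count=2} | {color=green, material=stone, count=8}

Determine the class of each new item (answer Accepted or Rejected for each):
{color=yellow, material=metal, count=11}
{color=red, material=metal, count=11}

Accepted, Accepted

One predicate separates the groups cleanly: material is metal.
{color=yellow, material=metal, count=11} → material is metal → Accepted. {color=red, material=metal, count=11} → material is metal → Accepted.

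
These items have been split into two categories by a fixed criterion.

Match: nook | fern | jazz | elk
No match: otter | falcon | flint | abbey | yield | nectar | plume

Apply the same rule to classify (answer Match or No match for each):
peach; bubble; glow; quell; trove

No match, No match, Match, No match, No match

The classifier is using: length ≤ 4.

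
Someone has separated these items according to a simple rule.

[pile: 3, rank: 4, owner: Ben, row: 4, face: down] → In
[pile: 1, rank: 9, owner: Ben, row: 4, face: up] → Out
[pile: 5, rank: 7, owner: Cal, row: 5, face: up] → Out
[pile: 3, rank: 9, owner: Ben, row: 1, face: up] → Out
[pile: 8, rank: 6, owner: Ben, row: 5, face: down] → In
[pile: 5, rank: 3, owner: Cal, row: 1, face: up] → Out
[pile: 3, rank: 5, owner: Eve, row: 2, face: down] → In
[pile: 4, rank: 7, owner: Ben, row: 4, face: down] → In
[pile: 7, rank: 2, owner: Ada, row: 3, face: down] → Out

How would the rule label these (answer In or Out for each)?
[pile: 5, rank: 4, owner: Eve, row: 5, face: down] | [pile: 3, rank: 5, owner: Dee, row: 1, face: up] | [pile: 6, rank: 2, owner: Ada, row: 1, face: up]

One predicate separates the groups cleanly: face is down AND rank ≥ 3.
[pile: 5, rank: 4, owner: Eve, row: 5, face: down]: face is down, rank = 4, meets the rule → In.
[pile: 3, rank: 5, owner: Dee, row: 1, face: up]: face is up, rank = 5, does not satisfy this → Out.
[pile: 6, rank: 2, owner: Ada, row: 1, face: up]: face is up, rank = 2, does not satisfy this → Out.

In, Out, Out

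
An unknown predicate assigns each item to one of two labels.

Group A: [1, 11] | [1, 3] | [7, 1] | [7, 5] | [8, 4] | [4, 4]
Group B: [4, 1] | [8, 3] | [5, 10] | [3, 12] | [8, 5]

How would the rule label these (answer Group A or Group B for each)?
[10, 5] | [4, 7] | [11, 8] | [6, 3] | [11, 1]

Group B, Group B, Group B, Group B, Group A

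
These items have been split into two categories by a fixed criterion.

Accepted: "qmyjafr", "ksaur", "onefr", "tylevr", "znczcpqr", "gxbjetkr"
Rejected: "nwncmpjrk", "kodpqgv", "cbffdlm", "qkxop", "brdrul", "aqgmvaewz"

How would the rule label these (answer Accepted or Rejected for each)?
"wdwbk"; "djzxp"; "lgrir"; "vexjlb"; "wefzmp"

Rejected, Rejected, Accepted, Rejected, Rejected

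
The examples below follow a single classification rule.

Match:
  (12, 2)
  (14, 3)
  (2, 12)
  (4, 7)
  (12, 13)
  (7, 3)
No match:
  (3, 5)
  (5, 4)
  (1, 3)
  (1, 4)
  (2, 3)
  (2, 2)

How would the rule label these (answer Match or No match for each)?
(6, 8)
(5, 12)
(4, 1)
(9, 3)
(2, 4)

Match, Match, No match, Match, No match

All 'Match' examples share one property — sum ≥ 10 — and every 'No match' example lacks it.
(6, 8) → 6+8 = 14 → Match.
(5, 12) → 5+12 = 17 → Match.
(4, 1) → 4+1 = 5 → No match.
(9, 3) → 9+3 = 12 → Match.
(2, 4) → 2+4 = 6 → No match.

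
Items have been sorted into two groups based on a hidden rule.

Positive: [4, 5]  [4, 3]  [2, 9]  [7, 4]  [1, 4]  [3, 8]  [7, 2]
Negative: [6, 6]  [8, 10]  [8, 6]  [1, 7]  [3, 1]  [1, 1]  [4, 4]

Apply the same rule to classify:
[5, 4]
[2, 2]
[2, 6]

Positive, Negative, Negative

Rule: sum is odd. This holds for each 'Positive' example and fails for each 'Negative' one.
[5, 4] → 5+4 = 9 → Positive.
[2, 2] → 2+2 = 4 → Negative.
[2, 6] → 2+6 = 8 → Negative.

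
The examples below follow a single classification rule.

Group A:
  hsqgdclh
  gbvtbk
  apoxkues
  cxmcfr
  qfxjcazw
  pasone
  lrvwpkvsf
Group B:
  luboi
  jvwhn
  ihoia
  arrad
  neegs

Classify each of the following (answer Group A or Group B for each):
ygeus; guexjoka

Group B, Group A

The distinguishing property — length ≥ 6 — holds for all the 'Group A' cases and none of the 'Group B' cases.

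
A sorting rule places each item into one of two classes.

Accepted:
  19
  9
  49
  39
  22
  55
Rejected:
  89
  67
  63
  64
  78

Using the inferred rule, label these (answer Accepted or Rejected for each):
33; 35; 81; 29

The classifier is using: at most 55.
33 — 33 ≤ 55, hence Accepted.
35 — 35 ≤ 55, hence Accepted.
81 — 81 > 55, hence Rejected.
29 — 29 ≤ 55, hence Accepted.

Accepted, Accepted, Rejected, Accepted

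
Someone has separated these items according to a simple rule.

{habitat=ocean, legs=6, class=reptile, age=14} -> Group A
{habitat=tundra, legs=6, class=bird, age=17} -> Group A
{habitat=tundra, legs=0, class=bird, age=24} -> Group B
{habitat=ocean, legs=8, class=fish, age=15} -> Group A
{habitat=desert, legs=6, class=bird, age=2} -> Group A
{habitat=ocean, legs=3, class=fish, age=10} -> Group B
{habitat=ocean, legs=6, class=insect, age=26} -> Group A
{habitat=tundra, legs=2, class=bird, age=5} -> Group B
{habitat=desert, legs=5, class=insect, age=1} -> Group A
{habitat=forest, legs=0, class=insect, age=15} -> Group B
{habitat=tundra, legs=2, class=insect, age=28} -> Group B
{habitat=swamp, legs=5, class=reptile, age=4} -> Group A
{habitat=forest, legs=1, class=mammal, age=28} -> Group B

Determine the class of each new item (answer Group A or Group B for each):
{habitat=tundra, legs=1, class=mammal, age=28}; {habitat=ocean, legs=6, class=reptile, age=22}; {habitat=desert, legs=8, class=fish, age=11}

One predicate separates the groups cleanly: legs ≥ 5.

Group B, Group A, Group A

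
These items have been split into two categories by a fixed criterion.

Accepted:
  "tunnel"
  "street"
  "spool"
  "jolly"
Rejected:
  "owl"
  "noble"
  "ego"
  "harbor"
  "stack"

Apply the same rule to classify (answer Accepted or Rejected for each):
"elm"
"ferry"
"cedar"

Rejected, Accepted, Rejected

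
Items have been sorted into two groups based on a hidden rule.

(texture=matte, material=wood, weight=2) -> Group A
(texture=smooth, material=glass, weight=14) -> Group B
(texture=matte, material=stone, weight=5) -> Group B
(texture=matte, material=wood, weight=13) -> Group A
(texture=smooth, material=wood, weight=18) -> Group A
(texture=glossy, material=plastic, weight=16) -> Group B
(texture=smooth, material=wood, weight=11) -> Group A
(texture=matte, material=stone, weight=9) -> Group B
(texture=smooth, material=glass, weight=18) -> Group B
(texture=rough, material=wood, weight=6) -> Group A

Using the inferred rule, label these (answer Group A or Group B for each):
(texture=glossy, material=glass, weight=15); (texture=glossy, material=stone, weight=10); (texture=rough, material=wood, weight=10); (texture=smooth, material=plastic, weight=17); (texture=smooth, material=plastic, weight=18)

Group B, Group B, Group A, Group B, Group B

Checking candidate rules against both groups, what survives is: material is wood.
(texture=glossy, material=glass, weight=15) — material is glass, hence Group B.
(texture=glossy, material=stone, weight=10) — material is stone, hence Group B.
(texture=rough, material=wood, weight=10) — material is wood, hence Group A.
(texture=smooth, material=plastic, weight=17) — material is plastic, hence Group B.
(texture=smooth, material=plastic, weight=18) — material is plastic, hence Group B.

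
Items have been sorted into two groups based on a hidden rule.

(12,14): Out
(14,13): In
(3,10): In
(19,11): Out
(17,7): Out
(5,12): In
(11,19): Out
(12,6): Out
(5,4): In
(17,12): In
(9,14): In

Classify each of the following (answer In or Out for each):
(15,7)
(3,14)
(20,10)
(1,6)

The simplest hypothesis consistent with all the labels is: sum is odd.
(15,7) — 15+7 = 22, hence Out. (3,14) — 3+14 = 17, hence In. (20,10) — 20+10 = 30, hence Out. (1,6) — 1+6 = 7, hence In.

Out, In, Out, In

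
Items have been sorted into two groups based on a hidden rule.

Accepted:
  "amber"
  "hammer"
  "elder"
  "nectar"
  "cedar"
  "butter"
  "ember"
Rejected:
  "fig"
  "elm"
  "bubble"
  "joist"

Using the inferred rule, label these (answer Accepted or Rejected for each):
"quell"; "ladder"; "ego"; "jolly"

One predicate separates the groups cleanly: contains 'r'.
"quell": no 'r', lacks this property → Rejected.
"ladder": has 'r', checks out → Accepted.
"ego": no 'r', lacks this property → Rejected.
"jolly": no 'r', lacks this property → Rejected.

Rejected, Accepted, Rejected, Rejected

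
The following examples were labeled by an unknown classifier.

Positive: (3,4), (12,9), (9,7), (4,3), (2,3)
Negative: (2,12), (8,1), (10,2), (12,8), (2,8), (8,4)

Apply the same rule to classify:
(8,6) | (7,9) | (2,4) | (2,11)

The pattern is that an item is 'Positive' exactly when: |first − second| ≤ 3.
Positive: (8,6), since |8−6| = 2.
Positive: (7,9), since |7−9| = 2.
Positive: (2,4), since |2−4| = 2.
Negative: (2,11), since |2−11| = 9.

Positive, Positive, Positive, Negative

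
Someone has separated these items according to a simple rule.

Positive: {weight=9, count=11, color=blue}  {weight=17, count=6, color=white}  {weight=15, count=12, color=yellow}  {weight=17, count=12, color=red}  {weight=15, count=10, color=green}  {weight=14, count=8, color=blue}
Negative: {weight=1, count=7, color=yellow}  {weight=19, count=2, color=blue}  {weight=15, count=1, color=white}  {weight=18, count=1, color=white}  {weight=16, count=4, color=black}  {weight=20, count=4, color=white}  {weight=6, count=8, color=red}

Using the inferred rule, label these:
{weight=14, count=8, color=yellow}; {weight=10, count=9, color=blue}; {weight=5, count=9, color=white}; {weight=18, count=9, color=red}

'Positive' ⟺ count ≥ 6 AND weight ≥ 9.
Positive: {weight=14, count=8, color=yellow}, since count = 8, weight = 14.
Positive: {weight=10, count=9, color=blue}, since count = 9, weight = 10.
Negative: {weight=5, count=9, color=white}, since count = 9, weight = 5.
Positive: {weight=18, count=9, color=red}, since count = 9, weight = 18.

Positive, Positive, Negative, Positive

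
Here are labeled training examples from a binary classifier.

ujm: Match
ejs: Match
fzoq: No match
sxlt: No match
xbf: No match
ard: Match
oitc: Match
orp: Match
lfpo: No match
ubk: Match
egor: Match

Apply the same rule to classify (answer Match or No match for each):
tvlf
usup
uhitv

No match, Match, Match

One predicate separates the groups cleanly: starts with a vowel.
tvlf: starts with 't', lacks this property → No match. usup: starts with 'u', fits → Match. uhitv: starts with 'u', fits → Match.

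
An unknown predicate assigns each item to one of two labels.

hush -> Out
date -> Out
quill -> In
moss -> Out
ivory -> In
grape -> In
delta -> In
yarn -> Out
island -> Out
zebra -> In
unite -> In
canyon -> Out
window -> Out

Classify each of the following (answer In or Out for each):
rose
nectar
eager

Out, Out, In

One predicate separates the groups cleanly: odd length.
rose — length 4, hence Out.
nectar — length 6, hence Out.
eager — length 5, hence In.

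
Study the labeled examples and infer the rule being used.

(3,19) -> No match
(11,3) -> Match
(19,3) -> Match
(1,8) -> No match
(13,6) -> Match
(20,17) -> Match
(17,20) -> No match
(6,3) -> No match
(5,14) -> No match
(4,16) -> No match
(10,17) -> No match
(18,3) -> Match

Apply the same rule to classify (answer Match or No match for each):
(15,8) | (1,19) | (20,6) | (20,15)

A rule that fits every label: first > second AND sum ≥ 14 — true of each 'Match' example, false of each 'No match' one.
Match: (15,8), since 15 > 8, 15+8 = 23.
No match: (1,19), since 1 < 19, 1+19 = 20.
Match: (20,6), since 20 > 6, 20+6 = 26.
Match: (20,15), since 20 > 15, 20+15 = 35.

Match, No match, Match, Match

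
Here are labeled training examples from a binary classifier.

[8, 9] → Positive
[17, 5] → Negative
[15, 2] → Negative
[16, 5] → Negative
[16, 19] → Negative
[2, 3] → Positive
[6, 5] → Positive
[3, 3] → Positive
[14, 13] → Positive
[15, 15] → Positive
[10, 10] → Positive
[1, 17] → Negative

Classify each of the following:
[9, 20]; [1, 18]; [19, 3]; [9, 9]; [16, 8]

Negative, Negative, Negative, Positive, Negative

All 'Positive' examples share one property — |first − second| ≤ 1 — and every 'Negative' example lacks it.
[9, 20]: |9−20| = 11 — fails this test, so Negative. [1, 18]: |1−18| = 17 — fails this test, so Negative. [19, 3]: |19−3| = 16 — fails this test, so Negative. [9, 9]: |9−9| = 0 — matches, so Positive. [16, 8]: |16−8| = 8 — fails this test, so Negative.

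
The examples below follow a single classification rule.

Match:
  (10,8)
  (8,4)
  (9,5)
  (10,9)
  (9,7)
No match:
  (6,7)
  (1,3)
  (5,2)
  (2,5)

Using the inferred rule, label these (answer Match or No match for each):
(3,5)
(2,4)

The pattern is that an item is 'Match' exactly when: first ≥ 7.
(3,5) — first 3, hence No match. (2,4) — first 2, hence No match.

No match, No match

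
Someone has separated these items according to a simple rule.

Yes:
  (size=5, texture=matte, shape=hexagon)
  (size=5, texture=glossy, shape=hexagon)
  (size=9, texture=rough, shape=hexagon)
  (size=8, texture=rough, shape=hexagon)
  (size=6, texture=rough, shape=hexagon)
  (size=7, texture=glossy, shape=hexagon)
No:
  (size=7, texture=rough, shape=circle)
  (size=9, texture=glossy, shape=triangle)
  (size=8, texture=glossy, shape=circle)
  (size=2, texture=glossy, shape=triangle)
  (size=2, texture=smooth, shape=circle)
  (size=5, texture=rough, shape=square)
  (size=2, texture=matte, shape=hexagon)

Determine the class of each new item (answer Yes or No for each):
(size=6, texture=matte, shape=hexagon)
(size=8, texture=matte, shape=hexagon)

Yes, Yes

The rule appears to be: shape is hexagon AND size ≥ 5.
Yes: (size=6, texture=matte, shape=hexagon), since shape is hexagon, size = 6. Yes: (size=8, texture=matte, shape=hexagon), since shape is hexagon, size = 8.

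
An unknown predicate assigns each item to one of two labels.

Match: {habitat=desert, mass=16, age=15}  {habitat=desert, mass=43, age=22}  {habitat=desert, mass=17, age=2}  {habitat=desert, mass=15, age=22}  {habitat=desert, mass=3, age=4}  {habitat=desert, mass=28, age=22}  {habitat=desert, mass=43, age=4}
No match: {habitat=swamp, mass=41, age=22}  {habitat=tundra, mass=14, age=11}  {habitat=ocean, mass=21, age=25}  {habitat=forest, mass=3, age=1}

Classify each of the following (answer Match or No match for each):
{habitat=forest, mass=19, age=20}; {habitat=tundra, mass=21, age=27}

One predicate separates the groups cleanly: habitat is desert.
{habitat=forest, mass=19, age=20}: habitat is forest — does not fit, so No match. {habitat=tundra, mass=21, age=27}: habitat is tundra — does not fit, so No match.

No match, No match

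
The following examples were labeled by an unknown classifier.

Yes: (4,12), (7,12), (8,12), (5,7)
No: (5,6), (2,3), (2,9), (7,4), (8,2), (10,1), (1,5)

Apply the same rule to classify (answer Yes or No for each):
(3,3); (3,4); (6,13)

No, No, Yes

Every 'Yes' example satisfies: sum ≥ 12. None of the 'No' examples do.
(3,3) → 3+3 = 6 → No. (3,4) → 3+4 = 7 → No. (6,13) → 6+13 = 19 → Yes.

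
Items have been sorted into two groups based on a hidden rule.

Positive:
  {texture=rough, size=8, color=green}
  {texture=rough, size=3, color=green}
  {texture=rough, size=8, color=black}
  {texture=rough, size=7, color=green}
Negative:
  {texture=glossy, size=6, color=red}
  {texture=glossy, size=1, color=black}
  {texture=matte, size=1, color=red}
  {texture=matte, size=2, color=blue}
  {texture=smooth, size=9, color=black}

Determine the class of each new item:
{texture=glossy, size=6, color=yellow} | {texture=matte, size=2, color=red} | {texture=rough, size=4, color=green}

Negative, Negative, Positive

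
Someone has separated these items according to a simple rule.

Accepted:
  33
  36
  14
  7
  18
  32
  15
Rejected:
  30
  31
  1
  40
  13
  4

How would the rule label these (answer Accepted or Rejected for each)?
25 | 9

A rule that fits every label: digit sum ≥ 5 — true of each 'Accepted' example, false of each 'Rejected' one.
25 — digit sum 2+5 = 7, hence Accepted.
9 — digit sum 9, hence Accepted.

Accepted, Accepted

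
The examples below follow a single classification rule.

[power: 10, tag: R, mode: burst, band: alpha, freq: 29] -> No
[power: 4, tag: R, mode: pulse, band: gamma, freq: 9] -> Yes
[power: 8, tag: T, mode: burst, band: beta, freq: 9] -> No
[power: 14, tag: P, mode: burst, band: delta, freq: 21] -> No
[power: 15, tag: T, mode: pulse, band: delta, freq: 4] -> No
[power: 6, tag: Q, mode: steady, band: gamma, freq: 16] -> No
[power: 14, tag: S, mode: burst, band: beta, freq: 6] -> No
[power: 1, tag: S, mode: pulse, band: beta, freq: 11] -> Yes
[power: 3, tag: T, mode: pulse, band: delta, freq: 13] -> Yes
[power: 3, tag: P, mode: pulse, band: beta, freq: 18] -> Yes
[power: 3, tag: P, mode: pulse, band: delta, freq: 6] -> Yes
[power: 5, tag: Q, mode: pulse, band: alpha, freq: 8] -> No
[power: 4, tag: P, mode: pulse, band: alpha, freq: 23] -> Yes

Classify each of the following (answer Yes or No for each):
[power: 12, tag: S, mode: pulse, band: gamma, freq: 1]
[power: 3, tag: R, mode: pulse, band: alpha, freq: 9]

'Yes' ⟺ power ≤ 4.
No: [power: 12, tag: S, mode: pulse, band: gamma, freq: 1], since power = 12.
Yes: [power: 3, tag: R, mode: pulse, band: alpha, freq: 9], since power = 3.

No, Yes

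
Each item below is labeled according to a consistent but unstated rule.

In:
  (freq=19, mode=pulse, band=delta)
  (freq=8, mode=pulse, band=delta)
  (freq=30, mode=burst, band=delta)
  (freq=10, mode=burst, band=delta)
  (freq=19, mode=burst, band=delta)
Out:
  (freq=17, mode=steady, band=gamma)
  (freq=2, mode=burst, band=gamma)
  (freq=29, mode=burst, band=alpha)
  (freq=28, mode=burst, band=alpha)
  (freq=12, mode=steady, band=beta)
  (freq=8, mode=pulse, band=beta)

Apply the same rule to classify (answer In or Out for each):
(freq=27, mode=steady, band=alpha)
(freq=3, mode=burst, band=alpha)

Out, Out

The pattern is that an item is 'In' exactly when: band is delta.
Out: (freq=27, mode=steady, band=alpha), since band is alpha. Out: (freq=3, mode=burst, band=alpha), since band is alpha.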